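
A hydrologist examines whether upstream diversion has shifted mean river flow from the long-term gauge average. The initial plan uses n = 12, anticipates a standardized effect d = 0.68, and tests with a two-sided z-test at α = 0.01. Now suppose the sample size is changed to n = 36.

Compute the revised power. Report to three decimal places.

Power ≈ 0.934

With n = 36: δ = d·√n = 0.68 × √36 = 4.0800. Critical value z_{0.005} = 2.576.
Revised power = Φ(δ − 2.576) + Φ(−δ − 2.576) = Φ(1.504) + Φ(-6.656) = 0.9337 + 0.0000 = 0.9337.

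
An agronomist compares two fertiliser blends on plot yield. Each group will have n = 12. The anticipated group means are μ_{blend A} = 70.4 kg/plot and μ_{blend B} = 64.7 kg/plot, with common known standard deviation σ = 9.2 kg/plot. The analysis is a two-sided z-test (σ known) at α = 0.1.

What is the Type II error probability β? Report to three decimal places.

β ≈ 0.550

Standardized effect: d = |μ_{blend A} − μ_{blend B}| / σ = |70.4 − 64.7| / 9.2 = 0.6196
Noncentrality parameter: δ = d·√(n/2) = 0.6196 × √(12/2) = 1.5176
Two-sided α = 0.1 → critical value z_{0.05} = 1.645.
Power = Φ(δ − 1.645) + Φ(−δ − 1.645) = Φ(-0.127) + Φ(-3.162) = 0.4494 + 0.0008 = 0.4502.
Type II error: β = 1 − power = 1 − 0.4502 = 0.5498.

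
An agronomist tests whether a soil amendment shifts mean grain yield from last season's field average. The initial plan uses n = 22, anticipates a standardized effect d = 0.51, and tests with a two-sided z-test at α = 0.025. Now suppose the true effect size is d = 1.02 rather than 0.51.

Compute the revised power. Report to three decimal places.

With d = 1.02: δ = d·√n = 1.02 × √22 = 4.7842. Critical value z_{0.0125} = 2.241.
Revised power = Φ(δ − 2.241) + Φ(−δ − 2.241) = Φ(2.543) + Φ(-7.026) = 0.9945 + 0.0000 = 0.9945.

Power ≈ 0.995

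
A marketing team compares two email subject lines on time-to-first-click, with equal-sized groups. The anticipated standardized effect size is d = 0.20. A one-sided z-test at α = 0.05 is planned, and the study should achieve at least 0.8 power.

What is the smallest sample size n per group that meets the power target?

n = 310 per group

Set Φ(δ − 1.645) = 0.8; then δ − 1.645 = Φ⁻¹(0.8) = 0.842, giving δ = 2.486.
δ = d·√(n/2) ⇒ n = 2(δ/d)² = 2 × (2.486 / 0.20)² = 309.13.
Round up to the next whole unit.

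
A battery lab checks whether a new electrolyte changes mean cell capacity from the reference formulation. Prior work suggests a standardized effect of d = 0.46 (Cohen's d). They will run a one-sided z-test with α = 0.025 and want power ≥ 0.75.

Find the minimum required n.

n = 33

Set Φ(δ − 1.960) = 0.75; then δ − 1.960 = Φ⁻¹(0.75) = 0.674, giving δ = 2.634.
δ = d·√n ⇒ n = (δ/d)² = (2.634 / 0.46)² = 32.80.
Round up to the next whole unit.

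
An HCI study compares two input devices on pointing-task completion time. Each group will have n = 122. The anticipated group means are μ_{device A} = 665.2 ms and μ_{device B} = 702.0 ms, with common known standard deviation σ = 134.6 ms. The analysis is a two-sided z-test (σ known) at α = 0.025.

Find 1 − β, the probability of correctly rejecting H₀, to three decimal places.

Standardized effect: d = |μ_{device A} − μ_{device B}| / σ = |665.2 − 702.0| / 134.6 = 0.2734
Noncentrality parameter: λ = d·√(n/2) = 0.2734 × √(122/2) = 2.1353
Two-sided α = 0.025 → critical value z_{0.0125} = 2.241.
Power = Φ(λ − 2.241) + Φ(−λ − 2.241) = Φ(-0.106) + Φ(-4.377) = 0.4578 + 0.0000 = 0.4578.

Power ≈ 0.458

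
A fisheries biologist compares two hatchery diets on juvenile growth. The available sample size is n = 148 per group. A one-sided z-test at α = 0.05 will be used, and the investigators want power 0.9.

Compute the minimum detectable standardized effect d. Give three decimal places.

Need Φ(δ − 1.645) = 0.9, so δ = 1.645 + 1.282 = 2.926.
δ = d·√(n/2) ⇒ d = δ/√(n/2) = 2.926/√(148/2) = 0.3402.

d ≈ 0.340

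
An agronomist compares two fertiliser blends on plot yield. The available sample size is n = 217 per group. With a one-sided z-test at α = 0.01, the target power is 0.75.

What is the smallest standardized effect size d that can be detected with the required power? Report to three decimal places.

Required noncentrality: δ = z_{0.01} + z_{0.25} = 2.326 + 0.674 = 3.001.
δ = d·√(n/2) ⇒ d = δ/√(n/2) = 3.001/√(217/2) = 0.2881.

d ≈ 0.288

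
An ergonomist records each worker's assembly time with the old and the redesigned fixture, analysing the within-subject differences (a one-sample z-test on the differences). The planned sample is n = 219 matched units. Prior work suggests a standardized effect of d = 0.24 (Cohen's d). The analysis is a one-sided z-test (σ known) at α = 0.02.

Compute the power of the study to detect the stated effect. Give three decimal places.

Noncentrality parameter: δ = d·√n = 0.24 × √219 = 3.5517
Critical value for a one-sided test at α = 0.02: z_α = 2.054.
Power = Φ(δ − 2.054) = Φ(1.498) = 0.9329.

Power ≈ 0.933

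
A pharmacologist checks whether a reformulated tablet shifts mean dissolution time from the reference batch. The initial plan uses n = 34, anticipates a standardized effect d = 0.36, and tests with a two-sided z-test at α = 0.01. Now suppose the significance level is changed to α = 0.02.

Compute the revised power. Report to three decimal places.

Power ≈ 0.410

δ = d·√n = 0.36 × √34 = 2.0991 (unchanged). New critical value: z_{0.01} = 2.326.
Revised power = Φ(δ − 2.326) + Φ(−δ − 2.326) = Φ(-0.227) + Φ(-4.425) = 0.4101 + 0.0000 = 0.4101.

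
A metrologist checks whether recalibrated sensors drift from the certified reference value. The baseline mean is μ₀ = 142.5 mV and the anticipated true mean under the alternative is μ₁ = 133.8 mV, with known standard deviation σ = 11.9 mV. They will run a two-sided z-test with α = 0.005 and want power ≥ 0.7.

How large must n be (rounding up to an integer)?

Standardized effect: d = |μ₁ − μ₀| / σ = |133.8 − 142.5| / 11.9 = 0.7311
For power 0.7 need Φ(δ − z_{0.0025}) = 0.7, so δ = z_{0.0025} + z_{0.30} = 2.807 + 0.524 = 3.331.
(For δ > 0 the lower-tail rejection region contributes negligibly to power, so the one-term inversion is standard.)
δ = d·√n ⇒ n = (δ/d)² = (3.331 / 0.7311)² = 20.76.
Round up to the next whole unit.

n = 21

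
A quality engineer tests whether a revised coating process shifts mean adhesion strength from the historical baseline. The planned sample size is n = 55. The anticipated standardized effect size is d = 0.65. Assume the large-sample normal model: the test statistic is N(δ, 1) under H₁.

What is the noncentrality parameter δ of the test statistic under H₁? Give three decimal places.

δ ≈ 4.821

The noncentrality parameter scales effect size by the design's sample-size factor: δ = d·√n = 0.65 × √55 = 4.8205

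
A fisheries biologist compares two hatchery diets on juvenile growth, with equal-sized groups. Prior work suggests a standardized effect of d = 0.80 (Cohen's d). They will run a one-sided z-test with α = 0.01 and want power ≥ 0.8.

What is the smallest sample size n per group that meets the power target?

For power 0.8 need Φ(δ − z_{0.01}) = 0.8, so δ = z_{0.01} + z_{0.20} = 2.326 + 0.842 = 3.168.
δ = d·√(n/2) ⇒ n = 2(δ/d)² = 2 × (3.168 / 0.80)² = 31.36.
Round up to the next whole unit.

n = 32 per group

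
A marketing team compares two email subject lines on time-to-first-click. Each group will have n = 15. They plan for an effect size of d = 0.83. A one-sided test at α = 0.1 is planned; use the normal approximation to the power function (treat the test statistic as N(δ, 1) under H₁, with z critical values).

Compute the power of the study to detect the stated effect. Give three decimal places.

Noncentrality parameter: δ = d·√(n/2) = 0.83 × √(15/2) = 2.2730
Critical value for a one-sided test at α = 0.1: z_α = 1.282.
Power = P(Z > 1.282 − δ) = Φ(0.991) = 0.8393.

Power ≈ 0.839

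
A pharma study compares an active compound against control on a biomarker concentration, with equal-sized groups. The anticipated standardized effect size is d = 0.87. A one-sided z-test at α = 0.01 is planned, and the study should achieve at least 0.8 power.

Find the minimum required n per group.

n = 27 per group

Set Φ(δ − 2.326) = 0.8; then δ − 2.326 = Φ⁻¹(0.8) = 0.842, giving δ = 3.168.
δ = d·√(n/2) ⇒ n = 2(δ/d)² = 2 × (3.168 / 0.87)² = 26.52.
Round up to the next whole unit.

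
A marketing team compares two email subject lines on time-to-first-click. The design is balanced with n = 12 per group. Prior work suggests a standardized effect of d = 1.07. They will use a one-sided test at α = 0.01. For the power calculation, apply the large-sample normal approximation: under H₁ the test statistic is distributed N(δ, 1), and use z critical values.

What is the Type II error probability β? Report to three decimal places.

β ≈ 0.384

Noncentrality parameter: λ = d·√(n/2) = 1.07 × √(12/2) = 2.6210
Critical value for a one-sided test at α = 0.01: z_α = 2.326.
Power = P(Z > 2.326 − λ) = Φ(0.295) = 0.6159.
Type II error: β = 1 − power = 1 − 0.6159 = 0.3841.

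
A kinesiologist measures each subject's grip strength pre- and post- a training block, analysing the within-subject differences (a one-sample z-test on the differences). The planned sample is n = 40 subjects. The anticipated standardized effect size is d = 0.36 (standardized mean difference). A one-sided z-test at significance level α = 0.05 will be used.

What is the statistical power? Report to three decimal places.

Noncentrality parameter: δ = d·√n = 0.36 × √40 = 2.2768
Critical value for a one-sided test at α = 0.05: z_α = 1.645.
Power = Φ(δ − 1.645) = Φ(0.632) = 0.7363.

Power ≈ 0.736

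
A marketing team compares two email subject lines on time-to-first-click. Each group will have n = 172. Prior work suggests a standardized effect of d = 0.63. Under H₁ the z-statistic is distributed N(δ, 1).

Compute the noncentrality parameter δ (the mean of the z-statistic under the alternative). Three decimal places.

δ = d·√(n/2) = 0.63 × √(172/2) = 5.8424

δ ≈ 5.842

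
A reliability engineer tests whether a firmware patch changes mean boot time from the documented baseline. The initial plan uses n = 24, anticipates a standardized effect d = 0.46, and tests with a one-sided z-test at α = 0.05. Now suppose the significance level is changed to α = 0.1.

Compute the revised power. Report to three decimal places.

δ = d·√n = 0.46 × √24 = 2.2535 (unchanged). New critical value: z_{0.1} = 1.282.
Revised power = P(Z > 1.282 − δ) = Φ(0.972) = 0.8345.

Power ≈ 0.834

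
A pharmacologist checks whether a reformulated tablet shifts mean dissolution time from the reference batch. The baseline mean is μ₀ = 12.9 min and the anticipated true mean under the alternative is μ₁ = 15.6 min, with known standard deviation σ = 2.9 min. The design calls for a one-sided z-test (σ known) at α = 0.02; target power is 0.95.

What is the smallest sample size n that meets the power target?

Standardized effect: d = |μ₁ − μ₀| / σ = |15.6 − 12.9| / 2.9 = 0.9310
Set Φ(δ − 2.054) = 0.95; then δ − 2.054 = Φ⁻¹(0.95) = 1.645, giving δ = 3.699.
δ = d·√n ⇒ n = (δ/d)² = (3.699 / 0.9310)² = 15.78.
Round up to the next whole unit.

n = 16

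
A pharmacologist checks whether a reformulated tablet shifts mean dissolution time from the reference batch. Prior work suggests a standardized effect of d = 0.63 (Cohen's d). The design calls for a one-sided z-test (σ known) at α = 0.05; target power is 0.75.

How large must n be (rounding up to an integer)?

n = 14

For power 0.75 need Φ(δ − z_{0.05}) = 0.75, so δ = z_{0.05} + z_{0.25} = 1.645 + 0.674 = 2.319.
δ = d·√n ⇒ n = (δ/d)² = (2.319 / 0.63)² = 13.55.
Rounding up, n = 14.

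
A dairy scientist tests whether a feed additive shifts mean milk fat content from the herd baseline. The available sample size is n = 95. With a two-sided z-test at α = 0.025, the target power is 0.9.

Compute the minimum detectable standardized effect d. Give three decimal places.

Need Φ(δ − 2.241) = 0.9, so δ = 2.241 + 1.282 = 3.523.
(Lower-tail contribution to power is negligible for δ > 0.)
δ = d·√n ⇒ d = δ/√n = 3.523/√95 = 0.3614.

d ≈ 0.361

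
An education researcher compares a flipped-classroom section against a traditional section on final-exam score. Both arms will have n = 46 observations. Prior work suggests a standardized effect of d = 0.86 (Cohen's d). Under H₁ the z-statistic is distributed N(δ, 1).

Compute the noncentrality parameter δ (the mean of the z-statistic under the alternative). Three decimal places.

δ = d·√(n/2) = 0.86 × √(46/2) = 4.1244

δ ≈ 4.124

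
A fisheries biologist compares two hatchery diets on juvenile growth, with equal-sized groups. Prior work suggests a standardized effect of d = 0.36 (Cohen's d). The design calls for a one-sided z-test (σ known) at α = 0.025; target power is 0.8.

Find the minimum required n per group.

n = 122 per group

Set Φ(δ − 1.960) = 0.8; then δ − 1.960 = Φ⁻¹(0.8) = 0.842, giving δ = 2.802.
δ = d·√(n/2) ⇒ n = 2(δ/d)² = 2 × (2.802 / 0.36)² = 121.12.
Round up to the next whole unit.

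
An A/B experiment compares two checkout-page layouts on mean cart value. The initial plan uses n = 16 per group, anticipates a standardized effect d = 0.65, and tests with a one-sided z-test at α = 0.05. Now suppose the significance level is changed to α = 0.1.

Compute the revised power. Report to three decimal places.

δ = d·√(n/2) = 0.65 × √(16/2) = 1.8385 (unchanged). New critical value: z_{0.1} = 1.282.
Revised power = Φ(δ − 1.282) = Φ(0.557) = 0.7112.

Power ≈ 0.711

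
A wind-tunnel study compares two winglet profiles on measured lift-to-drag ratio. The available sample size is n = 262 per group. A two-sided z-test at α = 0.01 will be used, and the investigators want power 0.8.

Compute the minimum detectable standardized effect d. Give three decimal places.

d ≈ 0.299

Need Φ(δ − 2.576) = 0.8, so δ = 2.576 + 0.842 = 3.417.
(Lower-tail contribution to power is negligible for δ > 0.)
δ = d·√(n/2) ⇒ d = δ/√(n/2) = 3.417/√(262/2) = 0.2986.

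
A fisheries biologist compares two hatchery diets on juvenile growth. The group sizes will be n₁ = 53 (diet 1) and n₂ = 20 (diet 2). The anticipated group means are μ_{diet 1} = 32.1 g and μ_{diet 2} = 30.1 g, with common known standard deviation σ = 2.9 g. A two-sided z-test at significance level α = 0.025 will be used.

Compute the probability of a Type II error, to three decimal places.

Standardized effect: d = |μ_{diet 1} − μ_{diet 2}| / σ = |32.1 − 30.1| / 2.9 = 0.6897
Noncentrality parameter: δ = d / √(1/n₁ + 1/n₂) = 0.6897 / √(1/53 + 1/20) = 2.6280
Two-sided α = 0.025 → critical value z_{0.0125} = 2.241.
Power = Φ(δ − 2.241) + Φ(−δ − 2.241) = Φ(0.387) + Φ(-4.869) = 0.6505 + 0.0000 = 0.6505.
Type II error: β = 1 − power = 1 − 0.6505 = 0.3495.

β ≈ 0.350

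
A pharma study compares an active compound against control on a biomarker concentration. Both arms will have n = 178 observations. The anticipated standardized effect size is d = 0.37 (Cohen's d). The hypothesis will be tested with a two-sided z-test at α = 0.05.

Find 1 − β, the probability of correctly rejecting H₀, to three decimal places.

Power ≈ 0.937

Noncentrality parameter: λ = d·√(n/2) = 0.37 × √(178/2) = 3.4906
Critical value for a two-sided test at α = 0.05: z_{α/2} = 1.960.
Power = Φ(λ − 1.960) + Φ(−λ − 1.960) = Φ(1.531) + Φ(-5.451) = 0.9371 + 0.0000 = 0.9371.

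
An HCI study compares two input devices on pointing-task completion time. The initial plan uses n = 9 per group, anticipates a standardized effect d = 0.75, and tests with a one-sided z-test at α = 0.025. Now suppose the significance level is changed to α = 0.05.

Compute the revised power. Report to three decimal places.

Power ≈ 0.479

δ = d·√(n/2) = 0.75 × √(9/2) = 1.5910 (unchanged). New critical value: z_{0.05} = 1.645.
Revised power = P(Z > 1.645 − δ) = Φ(-0.054) = 0.4785.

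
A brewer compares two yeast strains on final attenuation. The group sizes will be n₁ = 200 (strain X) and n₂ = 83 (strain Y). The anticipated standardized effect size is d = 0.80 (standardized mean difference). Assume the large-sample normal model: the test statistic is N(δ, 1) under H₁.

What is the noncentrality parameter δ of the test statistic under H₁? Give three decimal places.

δ ≈ 6.127

The noncentrality parameter scales effect size by the design's sample-size factor: δ = d / √(1/n₁ + 1/n₂) = 0.80 / √(1/200 + 1/83) = 6.1270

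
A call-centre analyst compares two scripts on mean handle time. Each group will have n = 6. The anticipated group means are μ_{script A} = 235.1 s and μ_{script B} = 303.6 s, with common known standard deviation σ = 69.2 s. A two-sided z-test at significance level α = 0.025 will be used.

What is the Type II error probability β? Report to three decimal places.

Standardized effect: d = |μ_{script A} − μ_{script B}| / σ = |235.1 − 303.6| / 69.2 = 0.9899
Noncentrality parameter: δ = d·√(n/2) = 0.9899 × √(6/2) = 1.7145
Two-sided α = 0.025 → critical value z_{0.0125} = 2.241.
Power = Φ(δ − 2.241) + Φ(−δ − 2.241) = Φ(-0.527) + Φ(-3.956) = 0.2991 + 0.0000 = 0.2992.
Type II error: β = 1 − power = 1 − 0.2992 = 0.7008.

β ≈ 0.701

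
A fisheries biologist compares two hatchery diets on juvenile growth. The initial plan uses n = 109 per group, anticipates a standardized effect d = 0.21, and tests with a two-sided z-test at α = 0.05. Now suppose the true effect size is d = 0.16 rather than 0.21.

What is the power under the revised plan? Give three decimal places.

With d = 0.16: δ = d·√(n/2) = 0.16 × √(109/2) = 1.1812. Critical value z_{0.025} = 1.960.
Revised power = Φ(δ − 1.960) + Φ(−δ − 1.960) = Φ(-0.779) + Φ(-3.141) = 0.2181 + 0.0008 = 0.2189.

Power ≈ 0.219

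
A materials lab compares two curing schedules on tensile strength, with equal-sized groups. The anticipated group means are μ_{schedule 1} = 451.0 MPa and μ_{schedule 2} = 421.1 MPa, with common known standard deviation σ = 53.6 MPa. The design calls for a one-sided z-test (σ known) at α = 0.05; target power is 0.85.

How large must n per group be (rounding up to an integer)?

Standardized effect: d = |μ_{schedule 1} − μ_{schedule 2}| / σ = |451.0 − 421.1| / 53.6 = 0.5578
For power 0.85 need Φ(δ − z_{0.05}) = 0.85, so δ = z_{0.05} + z_{0.15} = 1.645 + 1.036 = 2.681.
δ = d·√(n/2) ⇒ n = 2(δ/d)² = 2 × (2.681 / 0.5578)² = 46.21.
Rounding up, n = 47 per group.

n = 47 per group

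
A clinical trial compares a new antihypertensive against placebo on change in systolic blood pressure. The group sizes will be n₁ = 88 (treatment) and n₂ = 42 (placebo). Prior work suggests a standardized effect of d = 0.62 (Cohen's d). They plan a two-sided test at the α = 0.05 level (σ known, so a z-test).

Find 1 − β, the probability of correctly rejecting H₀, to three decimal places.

Noncentrality parameter: δ = d / √(1/n₁ + 1/n₂) = 0.62 / √(1/88 + 1/42) = 3.3059
Critical value for a two-sided test at α = 0.05: z_{α/2} = 1.960.
Power = Φ(δ − 1.960) + Φ(−δ − 1.960) = Φ(1.346) + Φ(-5.266) = 0.9108 + 0.0000 = 0.9108.

Power ≈ 0.911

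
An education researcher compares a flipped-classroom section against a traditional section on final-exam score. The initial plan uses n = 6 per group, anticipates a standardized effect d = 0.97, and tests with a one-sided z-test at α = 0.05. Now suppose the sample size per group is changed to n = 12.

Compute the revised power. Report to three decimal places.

With n = 12 per group: δ = d·√(n/2) = 0.97 × √(12/2) = 2.3760. Critical value z_{0.05} = 1.645.
Revised power = Φ(δ − 1.645) = Φ(0.731) = 0.7677.

Power ≈ 0.768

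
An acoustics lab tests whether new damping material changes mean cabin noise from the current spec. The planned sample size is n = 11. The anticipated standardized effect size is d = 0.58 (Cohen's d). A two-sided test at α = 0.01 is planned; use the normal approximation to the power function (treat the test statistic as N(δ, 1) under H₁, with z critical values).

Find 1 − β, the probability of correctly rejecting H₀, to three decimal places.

Power ≈ 0.257

Noncentrality parameter: δ = d·√n = 0.58 × √11 = 1.9236
Two-sided α = 0.01 → critical value z_{0.005} = 2.576.
Power = Φ(δ − 2.576) + Φ(−δ − 2.576) = Φ(-0.652) + Φ(-4.499) = 0.2571 + 0.0000 = 0.2571.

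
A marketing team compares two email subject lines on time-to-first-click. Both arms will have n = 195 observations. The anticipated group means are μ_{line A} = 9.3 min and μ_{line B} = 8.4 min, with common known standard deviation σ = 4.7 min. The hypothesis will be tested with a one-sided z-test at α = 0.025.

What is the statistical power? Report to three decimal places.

Power ≈ 0.472

Standardized effect: d = |μ_{line A} − μ_{line B}| / σ = |9.3 − 8.4| / 4.7 = 0.1915
Noncentrality parameter: δ = d·√(n/2) = 0.1915 × √(195/2) = 1.8908
Critical value for a one-sided test at α = 0.025: z_α = 1.960.
Power = P(Z > 1.960 − δ) = Φ(-0.069) = 0.4724.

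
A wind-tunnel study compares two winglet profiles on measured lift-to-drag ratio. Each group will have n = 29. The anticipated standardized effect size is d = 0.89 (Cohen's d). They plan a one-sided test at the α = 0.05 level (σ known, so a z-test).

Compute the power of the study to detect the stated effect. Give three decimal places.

Noncentrality parameter: δ = d·√(n/2) = 0.89 × √(29/2) = 3.3890
One-sided α = 0.05 → critical value z_{0.05} = 1.645.
Power = P(Z > 1.645 − δ) = Φ(1.744) = 0.9594.

Power ≈ 0.959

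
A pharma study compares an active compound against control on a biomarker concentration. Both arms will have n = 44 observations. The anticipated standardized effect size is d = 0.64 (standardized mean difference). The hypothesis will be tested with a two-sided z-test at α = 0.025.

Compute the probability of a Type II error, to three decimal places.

β ≈ 0.223

Noncentrality parameter: δ = d·√(n/2) = 0.64 × √(44/2) = 3.0019
Critical value for a two-sided test at α = 0.025: z_{α/2} = 2.241.
Power = Φ(δ − 2.241) + Φ(−δ − 2.241) = Φ(0.760) + Φ(-5.243) = 0.7765 + 0.0000 = 0.7765.
Type II error: β = 1 − power = 1 − 0.7765 = 0.2235.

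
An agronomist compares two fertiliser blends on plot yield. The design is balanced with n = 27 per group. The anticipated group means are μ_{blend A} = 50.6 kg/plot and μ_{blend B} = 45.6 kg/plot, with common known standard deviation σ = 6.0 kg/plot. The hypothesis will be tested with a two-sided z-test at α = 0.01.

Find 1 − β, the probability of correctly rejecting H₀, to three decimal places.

Standardized effect: d = |μ_{blend A} − μ_{blend B}| / σ = |50.6 − 45.6| / 6.0 = 0.8333
Noncentrality parameter: δ = d·√(n/2) = 0.8333 × √(27/2) = 3.0619
Critical value for a two-sided test at α = 0.01: z_{α/2} = 2.576.
Power = Φ(δ − 2.576) + Φ(−δ − 2.576) = Φ(0.486) + Φ(-5.638) = 0.6865 + 0.0000 = 0.6865.

Power ≈ 0.687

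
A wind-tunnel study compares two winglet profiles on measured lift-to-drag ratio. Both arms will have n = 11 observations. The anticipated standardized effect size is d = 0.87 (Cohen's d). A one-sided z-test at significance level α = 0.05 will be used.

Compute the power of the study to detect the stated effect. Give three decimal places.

Noncentrality parameter: δ = d·√(n/2) = 0.87 × √(11/2) = 2.0403
Critical value for a one-sided test at α = 0.05: z_α = 1.645.
Power = P(Z > 1.645 − δ) = Φ(0.395) = 0.6538.

Power ≈ 0.654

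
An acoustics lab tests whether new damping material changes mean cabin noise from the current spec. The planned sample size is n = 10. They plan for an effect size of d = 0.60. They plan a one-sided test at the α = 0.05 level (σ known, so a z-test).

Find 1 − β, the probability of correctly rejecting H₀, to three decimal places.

Power ≈ 0.600

Noncentrality parameter: δ = d·√n = 0.60 × √10 = 1.8974
One-sided α = 0.05 → critical value z_{0.05} = 1.645.
Power = Φ(δ − 1.645) = Φ(0.253) = 0.5997.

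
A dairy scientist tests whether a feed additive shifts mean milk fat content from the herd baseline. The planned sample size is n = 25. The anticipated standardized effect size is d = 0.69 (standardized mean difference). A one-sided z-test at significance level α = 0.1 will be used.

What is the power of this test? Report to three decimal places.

Noncentrality parameter: δ = d·√n = 0.69 × √25 = 3.4500
One-sided α = 0.1 → critical value z_{0.1} = 1.282.
Power = Φ(δ − 1.282) = Φ(2.168) = 0.9849.

Power ≈ 0.985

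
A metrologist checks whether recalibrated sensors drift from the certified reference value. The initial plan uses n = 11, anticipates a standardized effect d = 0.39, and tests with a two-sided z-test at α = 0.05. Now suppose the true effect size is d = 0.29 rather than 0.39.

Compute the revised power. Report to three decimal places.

Power ≈ 0.161

With d = 0.29: δ = d·√n = 0.29 × √11 = 0.9618. Critical value z_{0.025} = 1.960.
Revised power = Φ(δ − 1.960) + Φ(−δ − 1.960) = Φ(-0.998) + Φ(-2.922) = 0.1591 + 0.0017 = 0.1608.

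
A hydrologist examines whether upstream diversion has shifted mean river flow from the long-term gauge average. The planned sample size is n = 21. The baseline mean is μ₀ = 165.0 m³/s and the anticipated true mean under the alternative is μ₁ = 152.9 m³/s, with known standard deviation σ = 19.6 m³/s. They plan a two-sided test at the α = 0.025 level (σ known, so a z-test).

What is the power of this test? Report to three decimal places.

Standardized effect: d = |μ₁ − μ₀| / σ = |152.9 − 165.0| / 19.6 = 0.6173
Noncentrality parameter: δ = d·√n = 0.6173 × √21 = 2.8290
Critical value for a two-sided test at α = 0.025: z_{α/2} = 2.241.
Power = Φ(δ − 2.241) + Φ(−δ − 2.241) = Φ(0.588) + Φ(-5.070) = 0.7216 + 0.0000 = 0.7216.

Power ≈ 0.722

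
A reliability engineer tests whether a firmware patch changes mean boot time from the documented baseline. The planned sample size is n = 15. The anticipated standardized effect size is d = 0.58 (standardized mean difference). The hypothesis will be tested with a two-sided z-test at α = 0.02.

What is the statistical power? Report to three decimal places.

Noncentrality parameter: δ = d·√n = 0.58 × √15 = 2.2463
Two-sided α = 0.02 → critical value z_{0.01} = 2.326.
Power = Φ(δ − 2.326) + Φ(−δ − 2.326) = Φ(-0.080) + Φ(-4.573) = 0.4681 + 0.0000 = 0.4681.

Power ≈ 0.468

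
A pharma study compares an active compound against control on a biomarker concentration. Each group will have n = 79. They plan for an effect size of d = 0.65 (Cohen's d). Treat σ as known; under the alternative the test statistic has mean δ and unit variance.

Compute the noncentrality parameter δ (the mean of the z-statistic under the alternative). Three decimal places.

δ ≈ 4.085

The noncentrality parameter scales effect size by the design's sample-size factor: δ = d·√(n/2) = 0.65 × √(79/2) = 4.0852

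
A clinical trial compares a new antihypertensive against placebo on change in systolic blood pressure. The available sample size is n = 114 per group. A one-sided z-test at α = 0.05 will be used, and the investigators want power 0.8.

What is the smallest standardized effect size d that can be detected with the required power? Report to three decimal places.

d ≈ 0.329

Need Φ(δ − 1.645) = 0.8, so δ = 1.645 + 0.842 = 2.486.
δ = d·√(n/2) ⇒ d = δ/√(n/2) = 2.486/√(114/2) = 0.3293.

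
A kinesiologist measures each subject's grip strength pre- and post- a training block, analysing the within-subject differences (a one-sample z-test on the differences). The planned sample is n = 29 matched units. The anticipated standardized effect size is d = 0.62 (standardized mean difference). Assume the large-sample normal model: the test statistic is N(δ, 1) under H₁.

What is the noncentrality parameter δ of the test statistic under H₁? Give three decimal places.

The noncentrality parameter scales effect size by the design's sample-size factor: δ = d·√n = 0.62 × √29 = 3.3388

δ ≈ 3.339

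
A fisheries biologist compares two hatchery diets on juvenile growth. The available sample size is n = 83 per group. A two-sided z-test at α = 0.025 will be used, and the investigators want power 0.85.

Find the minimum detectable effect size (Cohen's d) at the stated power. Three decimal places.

d ≈ 0.509

Required noncentrality: δ = z_{0.0125} + z_{0.15} = 2.241 + 1.036 = 3.278.
(The second rejection-region term Φ(−δ − z_{α/2}) is negligible and dropped.)
δ = d·√(n/2) ⇒ d = δ/√(n/2) = 3.278/√(83/2) = 0.5088.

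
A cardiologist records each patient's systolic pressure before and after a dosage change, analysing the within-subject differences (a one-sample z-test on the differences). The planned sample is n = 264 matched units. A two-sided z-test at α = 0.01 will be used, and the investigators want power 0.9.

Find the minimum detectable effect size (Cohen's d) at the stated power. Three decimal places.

d ≈ 0.237

Need Φ(δ − 2.576) = 0.9, so δ = 2.576 + 1.282 = 3.857.
(The second rejection-region term Φ(−δ − z_{α/2}) is negligible and dropped.)
δ = d·√n ⇒ d = δ/√n = 3.857/√264 = 0.2374.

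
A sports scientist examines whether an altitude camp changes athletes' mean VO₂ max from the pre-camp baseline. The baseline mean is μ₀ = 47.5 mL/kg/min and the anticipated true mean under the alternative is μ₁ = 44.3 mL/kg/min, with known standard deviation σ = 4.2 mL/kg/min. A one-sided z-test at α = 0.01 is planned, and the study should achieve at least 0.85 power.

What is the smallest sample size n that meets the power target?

n = 20

Standardized effect: d = |μ₁ − μ₀| / σ = |44.3 − 47.5| / 4.2 = 0.7619
For power 0.85 need Φ(δ − z_{0.01}) = 0.85, so δ = z_{0.01} + z_{0.15} = 2.326 + 1.036 = 3.363.
δ = d·√n ⇒ n = (δ/d)² = (3.363 / 0.7619)² = 19.48.
Rounding up, n = 20.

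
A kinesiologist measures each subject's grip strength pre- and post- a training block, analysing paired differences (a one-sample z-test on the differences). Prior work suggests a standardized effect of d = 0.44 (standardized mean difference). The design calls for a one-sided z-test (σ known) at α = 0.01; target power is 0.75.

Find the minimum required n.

n = 47

Set Φ(δ − 2.326) = 0.75; then δ − 2.326 = Φ⁻¹(0.75) = 0.674, giving δ = 3.001.
δ = d·√n ⇒ n = (δ/d)² = (3.001 / 0.44)² = 46.51.
Round up to the next whole unit.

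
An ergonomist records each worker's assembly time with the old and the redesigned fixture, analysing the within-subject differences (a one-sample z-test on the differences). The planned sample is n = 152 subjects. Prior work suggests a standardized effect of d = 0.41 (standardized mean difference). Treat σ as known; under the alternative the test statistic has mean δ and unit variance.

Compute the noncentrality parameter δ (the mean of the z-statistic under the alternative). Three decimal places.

δ = d·√n = 0.41 × √152 = 5.0548

δ ≈ 5.055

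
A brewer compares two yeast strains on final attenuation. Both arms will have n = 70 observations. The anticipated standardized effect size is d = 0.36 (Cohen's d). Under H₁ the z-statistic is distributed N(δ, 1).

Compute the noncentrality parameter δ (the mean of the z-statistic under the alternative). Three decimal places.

δ ≈ 2.130

The noncentrality parameter scales effect size by the design's sample-size factor: δ = d·√(n/2) = 0.36 × √(70/2) = 2.1298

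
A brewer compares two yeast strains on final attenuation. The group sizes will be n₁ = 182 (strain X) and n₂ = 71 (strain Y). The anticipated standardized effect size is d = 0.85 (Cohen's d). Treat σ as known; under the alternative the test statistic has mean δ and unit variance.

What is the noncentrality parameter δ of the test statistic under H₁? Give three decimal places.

δ ≈ 6.075

δ = d / √(1/n₁ + 1/n₂) = 0.85 / √(1/182 + 1/71) = 6.0747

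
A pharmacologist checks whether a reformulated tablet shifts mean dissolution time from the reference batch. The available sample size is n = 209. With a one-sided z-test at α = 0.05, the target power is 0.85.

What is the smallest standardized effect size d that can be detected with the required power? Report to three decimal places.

d ≈ 0.185

Need Φ(δ − 1.645) = 0.85, so δ = 1.645 + 1.036 = 2.681.
δ = d·√n ⇒ d = δ/√n = 2.681/√209 = 0.1855.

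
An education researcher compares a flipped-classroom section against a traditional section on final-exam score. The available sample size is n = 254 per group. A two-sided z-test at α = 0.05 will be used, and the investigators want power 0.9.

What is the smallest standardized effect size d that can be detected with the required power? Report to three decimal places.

d ≈ 0.288

Required noncentrality: δ = z_{0.025} + z_{0.10} = 1.960 + 1.282 = 3.242.
(Lower-tail contribution to power is negligible for δ > 0.)
δ = d·√(n/2) ⇒ d = δ/√(n/2) = 3.242/√(254/2) = 0.2876.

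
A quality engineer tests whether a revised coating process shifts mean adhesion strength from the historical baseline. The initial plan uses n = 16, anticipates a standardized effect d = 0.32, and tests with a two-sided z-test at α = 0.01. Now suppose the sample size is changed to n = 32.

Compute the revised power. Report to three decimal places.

With n = 32: δ = d·√n = 0.32 × √32 = 1.8102. Critical value z_{0.005} = 2.576.
Revised power = Φ(δ − 2.576) + Φ(−δ − 2.576) = Φ(-0.766) + Φ(-4.386) = 0.2219 + 0.0000 = 0.2220.

Power ≈ 0.222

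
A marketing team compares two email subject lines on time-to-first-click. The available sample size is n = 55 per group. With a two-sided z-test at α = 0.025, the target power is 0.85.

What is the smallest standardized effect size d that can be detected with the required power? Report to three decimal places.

d ≈ 0.625

Required noncentrality: δ = z_{0.0125} + z_{0.15} = 2.241 + 1.036 = 3.278.
(Lower-tail contribution to power is negligible for δ > 0.)
δ = d·√(n/2) ⇒ d = δ/√(n/2) = 3.278/√(55/2) = 0.6251.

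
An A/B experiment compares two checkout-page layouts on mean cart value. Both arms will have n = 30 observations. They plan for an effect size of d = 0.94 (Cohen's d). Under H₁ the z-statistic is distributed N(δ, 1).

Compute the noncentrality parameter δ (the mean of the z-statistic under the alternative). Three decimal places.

The noncentrality parameter scales effect size by the design's sample-size factor: δ = d·√(n/2) = 0.94 × √(30/2) = 3.6406

δ ≈ 3.641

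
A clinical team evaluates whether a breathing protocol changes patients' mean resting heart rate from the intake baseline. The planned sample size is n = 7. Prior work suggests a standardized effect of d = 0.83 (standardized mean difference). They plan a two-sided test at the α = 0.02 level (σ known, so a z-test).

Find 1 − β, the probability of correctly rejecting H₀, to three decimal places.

Noncentrality parameter: δ = d·√n = 0.83 × √7 = 2.1960
Two-sided α = 0.02 → critical value z_{0.01} = 2.326.
Power = Φ(δ − 2.326) + Φ(−δ − 2.326) = Φ(-0.130) + Φ(-4.522) = 0.4481 + 0.0000 = 0.4481.

Power ≈ 0.448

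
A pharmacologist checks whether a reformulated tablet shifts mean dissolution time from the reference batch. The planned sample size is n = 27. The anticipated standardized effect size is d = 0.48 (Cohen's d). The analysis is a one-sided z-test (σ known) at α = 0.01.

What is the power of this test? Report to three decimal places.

Power ≈ 0.567

Noncentrality parameter: δ = d·√n = 0.48 × √27 = 2.4942
Critical value for a one-sided test at α = 0.01: z_α = 2.326.
Power = Φ(δ − 2.326) = Φ(0.168) = 0.5666.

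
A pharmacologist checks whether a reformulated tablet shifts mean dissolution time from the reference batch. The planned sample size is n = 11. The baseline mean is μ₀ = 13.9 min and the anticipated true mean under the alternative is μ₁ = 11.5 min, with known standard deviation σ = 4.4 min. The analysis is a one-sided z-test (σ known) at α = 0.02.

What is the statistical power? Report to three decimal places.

Standardized effect: d = |μ₁ − μ₀| / σ = |11.5 − 13.9| / 4.4 = 0.5455
Noncentrality parameter: δ = d·√n = 0.5455 × √11 = 1.8091
One-sided α = 0.02 → critical value z_{0.02} = 2.054.
Power = P(Z > 2.054 − δ) = Φ(-0.245) = 0.4034.

Power ≈ 0.403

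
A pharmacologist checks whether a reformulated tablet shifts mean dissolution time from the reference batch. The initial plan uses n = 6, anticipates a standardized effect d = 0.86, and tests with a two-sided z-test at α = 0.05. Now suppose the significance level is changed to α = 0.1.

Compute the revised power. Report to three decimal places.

δ = d·√n = 0.86 × √6 = 2.1066 (unchanged). New critical value: z_{0.05} = 1.645.
Revised power = Φ(δ − 1.645) + Φ(−δ − 1.645) = Φ(0.462) + Φ(-3.751) = 0.6779 + 0.0001 = 0.6779.

Power ≈ 0.678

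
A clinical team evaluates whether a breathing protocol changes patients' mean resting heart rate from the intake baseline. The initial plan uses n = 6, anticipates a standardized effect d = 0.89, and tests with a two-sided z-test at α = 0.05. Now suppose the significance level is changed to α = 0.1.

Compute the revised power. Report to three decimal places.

Power ≈ 0.704

δ = d·√n = 0.89 × √6 = 2.1800 (unchanged). New critical value: z_{0.05} = 1.645.
Revised power = Φ(δ − 1.645) + Φ(−δ − 1.645) = Φ(0.535) + Φ(-3.825) = 0.7037 + 0.0001 = 0.7038.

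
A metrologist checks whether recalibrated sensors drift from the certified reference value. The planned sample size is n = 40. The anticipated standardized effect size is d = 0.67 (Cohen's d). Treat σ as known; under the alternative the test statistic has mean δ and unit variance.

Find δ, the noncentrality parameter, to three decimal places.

δ ≈ 4.237

δ = d·√n = 0.67 × √40 = 4.2375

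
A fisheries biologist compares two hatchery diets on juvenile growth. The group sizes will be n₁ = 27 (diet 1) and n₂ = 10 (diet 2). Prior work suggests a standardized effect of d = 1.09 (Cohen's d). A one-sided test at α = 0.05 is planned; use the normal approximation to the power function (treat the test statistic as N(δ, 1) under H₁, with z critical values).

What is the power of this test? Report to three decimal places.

Power ≈ 0.903

Noncentrality parameter: δ = d / √(1/n₁ + 1/n₂) = 1.09 / √(1/27 + 1/10) = 2.9445
One-sided α = 0.05 → critical value z_{0.05} = 1.645.
Power = P(Z > 1.645 − δ) = Φ(1.300) = 0.9031.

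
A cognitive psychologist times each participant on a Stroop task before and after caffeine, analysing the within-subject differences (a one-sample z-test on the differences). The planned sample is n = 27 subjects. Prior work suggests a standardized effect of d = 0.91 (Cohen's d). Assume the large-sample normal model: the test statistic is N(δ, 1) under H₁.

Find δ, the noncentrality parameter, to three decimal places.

The noncentrality parameter scales effect size by the design's sample-size factor: δ = d·√n = 0.91 × √27 = 4.7285

δ ≈ 4.728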